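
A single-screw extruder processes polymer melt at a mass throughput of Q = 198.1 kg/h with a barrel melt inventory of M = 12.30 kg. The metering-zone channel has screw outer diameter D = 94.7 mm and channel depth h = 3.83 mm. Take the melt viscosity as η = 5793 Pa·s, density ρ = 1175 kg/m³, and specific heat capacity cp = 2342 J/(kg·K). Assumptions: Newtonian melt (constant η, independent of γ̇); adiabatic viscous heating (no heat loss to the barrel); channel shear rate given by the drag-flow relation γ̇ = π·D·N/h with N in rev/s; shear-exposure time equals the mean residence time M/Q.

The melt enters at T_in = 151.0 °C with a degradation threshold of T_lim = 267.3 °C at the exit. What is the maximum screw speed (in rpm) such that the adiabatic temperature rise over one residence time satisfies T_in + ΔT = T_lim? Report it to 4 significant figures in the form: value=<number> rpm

Convert throughput: Q = 198.1 kg/h = 198.1/3600 = 0.0550278 kg/s
t_res = M / Q_s = 12.30 ÷ 0.0550278 = 223.523 s
Geometry in SI: D = 94.7 mm → 0.0947 m, h = 3.83 mm → 0.00383 m
Allowable rise: ΔT_a = T_lim − T_in = 267.3 − 151.0 = 116.3 K
Invert ΔT = ηγ̇²t_res/(ρcp) for γ̇: γ̇_max² = ΔT_a ρ cp / (η t_res) = 116.3·1175·2342 / (5793·223.523) = 247.16 s⁻²
Take the square root: γ̇_max = √(247.16) = 15.7213 s⁻¹
N_max = γ̇_max h / (πD) = 15.7213·0.00383/(π·0.0947) = 0.202389 rev/s → ×60 = 12.1434 rpm

value=12.14 rpm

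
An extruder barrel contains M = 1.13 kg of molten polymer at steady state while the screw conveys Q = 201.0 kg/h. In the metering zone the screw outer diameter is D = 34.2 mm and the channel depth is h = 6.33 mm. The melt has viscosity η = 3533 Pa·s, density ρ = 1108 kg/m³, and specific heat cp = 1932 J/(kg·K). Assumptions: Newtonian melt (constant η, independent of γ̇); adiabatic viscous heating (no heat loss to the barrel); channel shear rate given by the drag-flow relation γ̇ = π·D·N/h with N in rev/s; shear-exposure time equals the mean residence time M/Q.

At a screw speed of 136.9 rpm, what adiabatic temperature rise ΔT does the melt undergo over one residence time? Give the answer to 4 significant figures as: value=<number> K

value=50.10 K

Throughput in SI: Q_s = 201.0 kg/h ÷ 3600 s/h = 0.0558333 kg/s
t_res = M / Q_s = 1.13 ÷ 0.0558333 = 20.2388 s
D = 34.2 mm = 0.0342 m;  h = 6.33 mm = 0.00633 m;  N = 136.9 rpm / 60 = 2.28167 rev/s
Shear rate: γ̇ = πDN/h = π·0.0342·2.28167/0.00633 = 38.7279 s⁻¹
Adiabatic rise: ΔT = η γ̇² t_res / (ρ cp) = 3533·(38.7279)²·20.2388 / (1108·1932) = 50.0992 K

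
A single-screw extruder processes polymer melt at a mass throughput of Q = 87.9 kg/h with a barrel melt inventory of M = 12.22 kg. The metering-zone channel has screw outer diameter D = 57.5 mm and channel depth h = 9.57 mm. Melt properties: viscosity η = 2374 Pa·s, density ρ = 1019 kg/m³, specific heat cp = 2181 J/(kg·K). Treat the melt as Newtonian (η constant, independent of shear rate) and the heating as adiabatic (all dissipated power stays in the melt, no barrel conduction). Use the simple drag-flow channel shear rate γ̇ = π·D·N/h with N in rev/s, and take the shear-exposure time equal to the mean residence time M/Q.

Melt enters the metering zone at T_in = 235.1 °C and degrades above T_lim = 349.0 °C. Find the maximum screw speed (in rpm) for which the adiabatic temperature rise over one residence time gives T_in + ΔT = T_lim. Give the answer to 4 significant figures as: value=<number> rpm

Q_s = Q / 3600 = 87.9 / 3600 = 0.0244167 kg/s
t_res = M / Q_s = 12.22 / 0.0244167 = 500.478 s
D = 57.5 mm = 0.0575 m;  h = 9.57 mm = 0.00957 m
ΔT_a = T_lim − T_in = 349.0 − 235.1 = 113.9 K
Invert ΔT = ηγ̇²t_res/(ρcp) for γ̇: γ̇_max² = ΔT_a ρ cp / (η t_res) = 113.9·1019·2181 / (2374·500.478) = 213.053 s⁻²
Take the square root: γ̇_max = √(213.053) = 14.5963 s⁻¹
N_max = γ̇_max·h / (π·D) = 14.5963 · 0.00957 / (π · 0.0575) = 0.773283 rev/s = 46.397 rpm

value=46.40 rpm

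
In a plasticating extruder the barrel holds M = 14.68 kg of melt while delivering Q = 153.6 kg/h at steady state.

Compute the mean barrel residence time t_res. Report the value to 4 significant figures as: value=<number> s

value=344.1 s

Convert throughput: Q = 153.6 kg/h = 153.6/3600 = 0.0426667 kg/s
Mean residence time: t_res = M/Q_s = 14.68 kg / 0.0426667 kg/s = 344.062 s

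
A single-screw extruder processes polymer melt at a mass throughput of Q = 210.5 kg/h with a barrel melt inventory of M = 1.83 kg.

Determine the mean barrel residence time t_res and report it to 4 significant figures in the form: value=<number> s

Q_s = Q / 3600 = 210.5 / 3600 = 0.0584722 kg/s
t_res = M / Q_s = 1.83 ÷ 0.0584722 = 31.2969 s

value=31.30 s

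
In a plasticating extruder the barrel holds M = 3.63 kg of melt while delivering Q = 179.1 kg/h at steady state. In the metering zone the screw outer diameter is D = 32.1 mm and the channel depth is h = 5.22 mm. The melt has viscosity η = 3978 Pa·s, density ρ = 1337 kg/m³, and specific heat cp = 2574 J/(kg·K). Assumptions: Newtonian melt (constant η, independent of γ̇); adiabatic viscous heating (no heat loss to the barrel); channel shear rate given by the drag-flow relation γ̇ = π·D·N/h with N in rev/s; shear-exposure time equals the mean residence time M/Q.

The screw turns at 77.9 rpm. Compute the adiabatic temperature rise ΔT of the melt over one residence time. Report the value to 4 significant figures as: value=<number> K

Throughput in SI: Q_s = 179.1 kg/h ÷ 3600 s/h = 0.04975 kg/s
t_res = M / Q_s = 3.63 / 0.04975 = 72.9648 s
Geometry in metres: D = 32.1 mm → 0.0321 m, h = 5.22 mm → 0.00522 m; screw speed N = 77.9 rpm = 1.29833 rev/s
γ̇ = π D N / h = (π)(0.0321)(1.29833) / 0.00522 = 25.0825 s⁻¹
ΔT = η·γ̇²·t_res/(ρ·cp) = [3978 × 25.0825² × 72.9648] / [1337 × 2574] = 53.0615 K

value=53.06 K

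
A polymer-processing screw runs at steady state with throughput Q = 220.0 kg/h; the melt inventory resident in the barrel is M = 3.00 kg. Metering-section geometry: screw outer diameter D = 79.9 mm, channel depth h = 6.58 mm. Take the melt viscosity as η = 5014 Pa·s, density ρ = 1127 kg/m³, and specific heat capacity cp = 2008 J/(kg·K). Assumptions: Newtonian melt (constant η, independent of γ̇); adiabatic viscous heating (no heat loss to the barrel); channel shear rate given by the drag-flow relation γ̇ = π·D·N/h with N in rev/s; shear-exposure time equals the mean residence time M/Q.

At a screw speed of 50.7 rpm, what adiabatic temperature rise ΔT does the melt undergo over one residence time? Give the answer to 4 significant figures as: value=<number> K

value=113.0 K

Convert throughput: Q = 220.0 kg/h = 220.0/3600 = 0.0611111 kg/s
Mean residence time: t_res = M/Q_s = 3.00 kg / 0.0611111 kg/s = 49.0909 s
Convert to SI: D = 0.0799 m, h = 0.00658 m, N = 50.7/60 = 0.845 rev/s
γ̇ = π·D·N / h = π · 0.0799 · 0.845 / 0.00658 = 32.235 s⁻¹
ΔT = η·γ̇²·t_res/(ρ·cp) = [5014 × 32.235² × 49.0909] / [1127 × 2008] = 113.019 K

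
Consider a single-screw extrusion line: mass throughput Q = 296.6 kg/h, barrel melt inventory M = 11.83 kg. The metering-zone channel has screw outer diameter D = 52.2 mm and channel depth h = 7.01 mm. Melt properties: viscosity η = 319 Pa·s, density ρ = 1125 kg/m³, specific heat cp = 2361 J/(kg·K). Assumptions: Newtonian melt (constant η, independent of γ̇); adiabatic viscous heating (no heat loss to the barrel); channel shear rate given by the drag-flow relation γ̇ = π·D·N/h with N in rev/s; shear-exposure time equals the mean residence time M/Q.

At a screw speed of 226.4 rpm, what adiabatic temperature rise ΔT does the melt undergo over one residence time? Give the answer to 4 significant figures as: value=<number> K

value=134.4 K

Q_s = Q / 3600 = 296.6 / 3600 = 0.0823889 kg/s
t_res = M / Q_s = 11.83 ÷ 0.0823889 = 143.587 s
Convert to SI: D = 0.0522 m, h = 0.00701 m, N = 226.4/60 = 3.77333 rev/s
Shear rate: γ̇ = πDN/h = π·0.0522·3.77333/0.00701 = 88.2729 s⁻¹
Adiabatic rise: ΔT = η γ̇² t_res / (ρ cp) = 319·(88.2729)²·143.587 / (1125·2361) = 134.373 K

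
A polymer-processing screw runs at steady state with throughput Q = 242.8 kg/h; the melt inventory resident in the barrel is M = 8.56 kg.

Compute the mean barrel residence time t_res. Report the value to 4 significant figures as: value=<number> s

Throughput in SI: Q_s = 242.8 kg/h ÷ 3600 s/h = 0.0674444 kg/s
t_res = M / Q_s = 8.56 ÷ 0.0674444 = 126.919 s

value=126.9 s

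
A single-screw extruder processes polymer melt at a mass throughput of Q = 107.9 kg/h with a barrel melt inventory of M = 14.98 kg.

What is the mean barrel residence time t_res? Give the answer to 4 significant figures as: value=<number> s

Throughput in SI: Q_s = 107.9 kg/h ÷ 3600 s/h = 0.0299722 kg/s
t_res = M / Q_s = 14.98 ÷ 0.0299722 = 499.796 s

value=499.8 s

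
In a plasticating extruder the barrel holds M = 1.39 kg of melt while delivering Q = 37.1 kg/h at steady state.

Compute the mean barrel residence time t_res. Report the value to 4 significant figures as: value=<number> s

value=134.9 s

Throughput in SI: Q_s = 37.1 kg/h ÷ 3600 s/h = 0.0103056 kg/s
t_res = M / Q_s = 1.39 / 0.0103056 = 134.879 s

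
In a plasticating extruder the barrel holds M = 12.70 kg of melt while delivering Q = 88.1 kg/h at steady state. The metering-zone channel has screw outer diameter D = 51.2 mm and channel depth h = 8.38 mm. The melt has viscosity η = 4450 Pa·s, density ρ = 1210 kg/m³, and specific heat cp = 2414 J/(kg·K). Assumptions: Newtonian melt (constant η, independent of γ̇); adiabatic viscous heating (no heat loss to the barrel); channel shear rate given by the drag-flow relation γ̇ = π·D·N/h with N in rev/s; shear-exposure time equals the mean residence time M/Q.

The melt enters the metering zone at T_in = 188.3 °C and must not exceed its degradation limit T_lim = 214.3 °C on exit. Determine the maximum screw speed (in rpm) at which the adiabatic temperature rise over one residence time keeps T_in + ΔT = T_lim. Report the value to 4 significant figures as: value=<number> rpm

value=17.93 rpm

Convert throughput: Q = 88.1 kg/h = 88.1/3600 = 0.0244722 kg/s
Mean residence time: t_res = M/Q_s = 12.70 kg / 0.0244722 kg/s = 518.956 s
Geometry in SI: D = 51.2 mm → 0.0512 m, h = 8.38 mm → 0.00838 m
ΔT_a = T_lim − T_in = 214.3 °C − 188.3 °C = 26 K
Invert ΔT = ηγ̇²t_res/(ρcp) for γ̇: γ̇_max² = ΔT_a ρ cp / (η t_res) = 26·1210·2414 / (4450·518.956) = 32.8856 s⁻²
γ̇_max = √32.8856 = 5.7346 s⁻¹
N_max = γ̇_max·h / (π·D) = 5.7346 · 0.00838 / (π · 0.0512) = 0.298763 rev/s = 17.9258 rpm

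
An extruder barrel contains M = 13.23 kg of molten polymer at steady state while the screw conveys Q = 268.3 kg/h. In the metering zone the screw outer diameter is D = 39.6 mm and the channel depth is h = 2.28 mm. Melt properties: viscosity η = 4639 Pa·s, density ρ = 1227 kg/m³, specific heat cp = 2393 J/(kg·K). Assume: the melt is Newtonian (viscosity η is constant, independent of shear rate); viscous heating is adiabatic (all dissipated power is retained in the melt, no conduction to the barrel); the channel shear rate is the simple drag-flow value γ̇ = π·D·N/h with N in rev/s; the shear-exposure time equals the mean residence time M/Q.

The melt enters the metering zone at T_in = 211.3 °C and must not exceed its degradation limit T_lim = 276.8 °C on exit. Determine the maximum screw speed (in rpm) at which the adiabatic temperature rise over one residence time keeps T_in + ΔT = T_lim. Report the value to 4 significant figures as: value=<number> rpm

value=16.80 rpm

Throughput in SI: Q_s = 268.3 kg/h ÷ 3600 s/h = 0.0745278 kg/s
t_res = M / Q_s = 13.23 / 0.0745278 = 177.518 s
D = 39.6 mm = 0.0396 m;  h = 2.28 mm = 0.00228 m
Allowable rise: ΔT_a = T_lim − T_in = 276.8 − 211.3 = 65.5 K
γ̇_max² = ΔT_a·ρ·cp / (η·t_res) = [65.5 × 1227 × 2393] / [4639 × 177.518] = 233.541 s⁻²
γ̇_max = √233.541 = 15.282 s⁻¹
Solve γ̇ = πDN/h for N: N_max = γ̇_max·h/(π·D) = 15.282 × 0.00228 / (π × 0.0396) = 0.280073 rev/s = 16.8044 rpm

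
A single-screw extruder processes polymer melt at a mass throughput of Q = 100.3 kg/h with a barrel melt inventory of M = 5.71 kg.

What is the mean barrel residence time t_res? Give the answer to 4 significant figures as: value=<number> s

value=204.9 s

Q_s = Q / 3600 = 100.3 / 3600 = 0.0278611 kg/s
t_res = M / Q_s = 5.71 ÷ 0.0278611 = 204.945 s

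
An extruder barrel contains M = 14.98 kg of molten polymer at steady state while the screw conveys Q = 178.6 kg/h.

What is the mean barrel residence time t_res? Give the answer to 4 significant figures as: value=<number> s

value=301.9 s

Convert throughput: Q = 178.6 kg/h = 178.6/3600 = 0.0496111 kg/s
t_res = M / Q_s = 14.98 ÷ 0.0496111 = 301.948 s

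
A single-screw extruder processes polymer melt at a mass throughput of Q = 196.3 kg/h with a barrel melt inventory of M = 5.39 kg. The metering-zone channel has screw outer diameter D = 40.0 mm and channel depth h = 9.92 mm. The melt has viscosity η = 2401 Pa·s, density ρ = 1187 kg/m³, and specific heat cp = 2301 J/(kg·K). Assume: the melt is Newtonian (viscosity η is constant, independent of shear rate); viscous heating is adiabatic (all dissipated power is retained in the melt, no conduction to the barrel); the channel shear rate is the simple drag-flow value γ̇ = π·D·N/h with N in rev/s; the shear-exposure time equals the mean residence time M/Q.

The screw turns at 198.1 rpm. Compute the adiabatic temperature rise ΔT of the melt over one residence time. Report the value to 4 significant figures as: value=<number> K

value=152.0 K

Throughput in SI: Q_s = 196.3 kg/h ÷ 3600 s/h = 0.0545278 kg/s
t_res = M / Q_s = 5.39 / 0.0545278 = 98.8487 s
D = 40.0 mm = 0.04 m;  h = 9.92 mm = 0.00992 m;  N = 198.1 rpm / 60 = 3.30167 rev/s
γ̇ = π D N / h = (π)(0.04)(3.30167) / 0.00992 = 41.8246 s⁻¹
ΔT = η·γ̇²·t_res / (ρ·cp) = 2401 · (41.8246)² · 98.8487 / (1187 · 2301) = 152.005 K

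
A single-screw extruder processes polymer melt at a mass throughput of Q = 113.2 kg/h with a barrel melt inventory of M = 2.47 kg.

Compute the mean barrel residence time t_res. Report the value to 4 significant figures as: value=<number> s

value=78.55 s

Convert throughput: Q = 113.2 kg/h = 113.2/3600 = 0.0314444 kg/s
t_res = M / Q_s = 2.47 / 0.0314444 = 78.5512 s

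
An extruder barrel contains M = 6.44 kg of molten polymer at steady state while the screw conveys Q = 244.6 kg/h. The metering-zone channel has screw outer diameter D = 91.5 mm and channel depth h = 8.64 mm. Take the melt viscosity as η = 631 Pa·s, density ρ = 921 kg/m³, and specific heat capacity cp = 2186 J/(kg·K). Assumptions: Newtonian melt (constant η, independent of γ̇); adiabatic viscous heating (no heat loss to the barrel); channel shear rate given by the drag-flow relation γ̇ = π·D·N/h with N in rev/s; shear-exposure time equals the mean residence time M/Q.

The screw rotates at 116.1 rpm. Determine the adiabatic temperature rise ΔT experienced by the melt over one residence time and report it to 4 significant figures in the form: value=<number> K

Throughput in SI: Q_s = 244.6 kg/h ÷ 3600 s/h = 0.0679444 kg/s
t_res = M / Q_s = 6.44 ÷ 0.0679444 = 94.7833 s
D = 91.5 mm = 0.0915 m;  h = 8.64 mm = 0.00864 m;  N = 116.1 rpm / 60 = 1.935 rev/s
Shear rate: γ̇ = πDN/h = π·0.0915·1.935/0.00864 = 64.3781 s⁻¹
ΔT = η·γ̇²·t_res / (ρ·cp) = 631 · (64.3781)² · 94.7833 / (921 · 2186) = 123.12 K

value=123.1 K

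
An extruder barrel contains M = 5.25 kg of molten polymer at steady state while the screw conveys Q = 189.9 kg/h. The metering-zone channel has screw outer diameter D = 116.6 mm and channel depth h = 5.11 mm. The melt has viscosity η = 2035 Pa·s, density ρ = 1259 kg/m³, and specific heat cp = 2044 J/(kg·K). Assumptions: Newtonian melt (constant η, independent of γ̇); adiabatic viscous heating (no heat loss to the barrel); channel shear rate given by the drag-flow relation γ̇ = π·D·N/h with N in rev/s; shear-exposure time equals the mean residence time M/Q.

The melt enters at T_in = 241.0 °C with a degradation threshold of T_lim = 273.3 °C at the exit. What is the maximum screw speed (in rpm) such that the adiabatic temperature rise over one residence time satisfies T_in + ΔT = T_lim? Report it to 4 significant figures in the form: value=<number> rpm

value=16.96 rpm

Throughput in SI: Q_s = 189.9 kg/h ÷ 3600 s/h = 0.05275 kg/s
t_res = M / Q_s = 5.25 ÷ 0.05275 = 99.5261 s
Convert to metres: D = 0.1166 m, h = 0.00511 m
Allowable rise: ΔT_a = T_lim − T_in = 273.3 − 241.0 = 32.3 K
Invert ΔT = ηγ̇²t_res/(ρcp) for γ̇: γ̇_max² = ΔT_a ρ cp / (η t_res) = 32.3·1259·2044 / (2035·99.5261) = 410.401 s⁻²
γ̇_max = sqrt(410.401) = 20.2583 s⁻¹
Solve γ̇ = πDN/h for N: N_max = γ̇_max·h/(π·D) = 20.2583 × 0.00511 / (π × 0.1166) = 0.282603 rev/s = 16.9562 rpm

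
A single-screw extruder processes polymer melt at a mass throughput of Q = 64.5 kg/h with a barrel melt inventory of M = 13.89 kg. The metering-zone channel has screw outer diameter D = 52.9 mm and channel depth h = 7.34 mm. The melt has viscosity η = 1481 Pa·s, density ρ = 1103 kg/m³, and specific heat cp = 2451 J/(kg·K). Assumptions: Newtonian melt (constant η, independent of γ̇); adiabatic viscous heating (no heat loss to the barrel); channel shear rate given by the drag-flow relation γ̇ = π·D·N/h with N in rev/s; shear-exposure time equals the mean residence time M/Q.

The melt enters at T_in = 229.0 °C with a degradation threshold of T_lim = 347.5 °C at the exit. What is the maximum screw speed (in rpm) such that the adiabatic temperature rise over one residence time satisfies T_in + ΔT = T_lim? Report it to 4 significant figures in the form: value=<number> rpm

Convert throughput: Q = 64.5 kg/h = 64.5/3600 = 0.0179167 kg/s
t_res = M / Q_s = 13.89 ÷ 0.0179167 = 775.256 s
Convert to metres: D = 0.0529 m, h = 0.00734 m
Allowable rise: ΔT_a = T_lim − T_in = 347.5 − 229.0 = 118.5 K
γ̇_max² = ΔT_a·ρ·cp / (η·t_res) = [118.5 × 1103 × 2451] / [1481 × 775.256] = 279.021 s⁻²
Take the square root: γ̇_max = √(279.021) = 16.7039 s⁻¹
N_max = γ̇_max h / (πD) = 16.7039·0.00734/(π·0.0529) = 0.73775 rev/s → ×60 = 44.265 rpm

value=44.26 rpm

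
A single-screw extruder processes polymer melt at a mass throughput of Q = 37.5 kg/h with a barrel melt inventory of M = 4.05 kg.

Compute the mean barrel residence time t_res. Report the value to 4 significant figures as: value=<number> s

Q_s = Q / 3600 = 37.5 / 3600 = 0.0104167 kg/s
Mean residence time: t_res = M/Q_s = 4.05 kg / 0.0104167 kg/s = 388.8 s

value=388.8 s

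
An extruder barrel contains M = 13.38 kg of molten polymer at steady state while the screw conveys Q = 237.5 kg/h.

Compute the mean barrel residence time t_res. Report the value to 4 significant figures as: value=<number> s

Q_s = Q / 3600 = 237.5 / 3600 = 0.0659722 kg/s
t_res = M / Q_s = 13.38 ÷ 0.0659722 = 202.813 s

value=202.8 s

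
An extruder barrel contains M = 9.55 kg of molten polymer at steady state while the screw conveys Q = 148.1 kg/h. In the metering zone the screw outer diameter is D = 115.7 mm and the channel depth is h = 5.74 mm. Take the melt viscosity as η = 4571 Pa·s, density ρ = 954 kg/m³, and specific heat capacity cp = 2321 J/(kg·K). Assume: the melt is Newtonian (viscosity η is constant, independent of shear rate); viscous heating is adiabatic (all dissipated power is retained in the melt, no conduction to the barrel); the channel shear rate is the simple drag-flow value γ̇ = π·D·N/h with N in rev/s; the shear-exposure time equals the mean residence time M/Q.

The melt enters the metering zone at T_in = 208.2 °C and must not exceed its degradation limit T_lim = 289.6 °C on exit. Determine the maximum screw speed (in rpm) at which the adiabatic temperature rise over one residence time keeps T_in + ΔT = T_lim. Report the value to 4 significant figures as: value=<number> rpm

value=12.35 rpm

Convert throughput: Q = 148.1 kg/h = 148.1/3600 = 0.0411389 kg/s
t_res = M / Q_s = 9.55 ÷ 0.0411389 = 232.14 s
Convert to metres: D = 0.1157 m, h = 0.00574 m
ΔT_a = T_lim − T_in = 289.6 − 208.2 = 81.4 K
γ̇_max² = ΔT_a·ρ·cp / (η·t_res) = [81.4 × 954 × 2321] / [4571 × 232.14] = 169.858 s⁻²
γ̇_max = sqrt(169.858) = 13.033 s⁻¹
N_max = γ̇_max h / (πD) = 13.033·0.00574/(π·0.1157) = 0.205812 rev/s → ×60 = 12.3487 rpm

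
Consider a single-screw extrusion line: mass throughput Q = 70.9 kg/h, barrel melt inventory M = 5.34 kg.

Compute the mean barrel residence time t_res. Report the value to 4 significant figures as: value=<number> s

Throughput in SI: Q_s = 70.9 kg/h ÷ 3600 s/h = 0.0196944 kg/s
Mean residence time: t_res = M/Q_s = 5.34 kg / 0.0196944 kg/s = 271.142 s

value=271.1 s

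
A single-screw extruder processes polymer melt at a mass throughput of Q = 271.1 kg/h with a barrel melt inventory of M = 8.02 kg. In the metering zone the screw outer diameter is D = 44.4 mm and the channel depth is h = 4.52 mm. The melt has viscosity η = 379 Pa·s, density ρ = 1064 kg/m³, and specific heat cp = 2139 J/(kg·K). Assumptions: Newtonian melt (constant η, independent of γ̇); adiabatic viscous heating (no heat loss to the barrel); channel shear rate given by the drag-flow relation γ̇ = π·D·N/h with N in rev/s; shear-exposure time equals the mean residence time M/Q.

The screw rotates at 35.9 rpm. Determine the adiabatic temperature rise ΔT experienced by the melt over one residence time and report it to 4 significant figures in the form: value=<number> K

Convert throughput: Q = 271.1 kg/h = 271.1/3600 = 0.0753056 kg/s
t_res = M / Q_s = 8.02 ÷ 0.0753056 = 106.499 s
Convert to SI: D = 0.0444 m, h = 0.00452 m, N = 35.9/60 = 0.598333 rev/s
Shear rate: γ̇ = πDN/h = π·0.0444·0.598333/0.00452 = 18.4645 s⁻¹
ΔT = η·γ̇²·t_res/(ρ·cp) = [379 × 18.4645² × 106.499] / [1064 × 2139] = 6.04657 K

value=6.047 K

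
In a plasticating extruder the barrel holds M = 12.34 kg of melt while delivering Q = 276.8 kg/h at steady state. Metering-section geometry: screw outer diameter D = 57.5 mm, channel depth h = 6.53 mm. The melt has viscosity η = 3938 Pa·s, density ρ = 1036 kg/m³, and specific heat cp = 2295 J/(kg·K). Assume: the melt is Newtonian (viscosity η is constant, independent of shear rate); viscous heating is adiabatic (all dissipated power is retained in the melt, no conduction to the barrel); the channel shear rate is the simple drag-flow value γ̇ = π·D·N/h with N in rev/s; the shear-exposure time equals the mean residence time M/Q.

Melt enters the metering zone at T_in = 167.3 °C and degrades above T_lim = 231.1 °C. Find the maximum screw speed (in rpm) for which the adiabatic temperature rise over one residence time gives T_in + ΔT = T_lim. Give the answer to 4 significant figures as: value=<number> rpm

value=33.60 rpm

Throughput in SI: Q_s = 276.8 kg/h ÷ 3600 s/h = 0.0768889 kg/s
t_res = M / Q_s = 12.34 / 0.0768889 = 160.491 s
D = 57.5 mm = 0.0575 m;  h = 6.53 mm = 0.00653 m
Allowable rise: ΔT_a = T_lim − T_in = 231.1 − 167.3 = 63.8 K
Invert ΔT = ηγ̇²t_res/(ρcp) for γ̇: γ̇_max² = ΔT_a ρ cp / (η t_res) = 63.8·1036·2295 / (3938·160.491) = 240.014 s⁻²
γ̇_max = √240.014 = 15.4924 s⁻¹
N_max = γ̇_max·h / (π·D) = 15.4924 · 0.00653 / (π · 0.0575) = 0.560033 rev/s = 33.602 rpm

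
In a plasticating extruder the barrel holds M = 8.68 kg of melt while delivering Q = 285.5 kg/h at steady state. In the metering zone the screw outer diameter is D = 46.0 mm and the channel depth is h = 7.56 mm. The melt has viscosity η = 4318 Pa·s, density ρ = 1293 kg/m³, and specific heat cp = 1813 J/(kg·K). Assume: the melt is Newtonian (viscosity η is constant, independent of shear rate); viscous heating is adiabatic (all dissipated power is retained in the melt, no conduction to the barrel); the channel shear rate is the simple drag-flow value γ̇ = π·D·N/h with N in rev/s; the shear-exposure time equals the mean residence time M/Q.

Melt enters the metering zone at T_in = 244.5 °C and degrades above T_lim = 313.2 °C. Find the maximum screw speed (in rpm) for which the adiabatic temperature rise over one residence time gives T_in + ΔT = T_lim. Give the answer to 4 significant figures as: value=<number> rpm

value=57.94 rpm

Convert throughput: Q = 285.5 kg/h = 285.5/3600 = 0.0793056 kg/s
Mean residence time: t_res = M/Q_s = 8.68 kg / 0.0793056 kg/s = 109.45 s
Geometry in SI: D = 46.0 mm → 0.046 m, h = 7.56 mm → 0.00756 m
Allowable rise: ΔT_a = T_lim − T_in = 313.2 − 244.5 = 68.7 K
γ̇_max² = ΔT_a·ρ·cp / (η·t_res) = [68.7 × 1293 × 1813] / [4318 × 109.45] = 340.764 s⁻²
Take the square root: γ̇_max = √(340.764) = 18.4598 s⁻¹
N_max = γ̇_max h / (πD) = 18.4598·0.00756/(π·0.046) = 0.965698 rev/s → ×60 = 57.9419 rpm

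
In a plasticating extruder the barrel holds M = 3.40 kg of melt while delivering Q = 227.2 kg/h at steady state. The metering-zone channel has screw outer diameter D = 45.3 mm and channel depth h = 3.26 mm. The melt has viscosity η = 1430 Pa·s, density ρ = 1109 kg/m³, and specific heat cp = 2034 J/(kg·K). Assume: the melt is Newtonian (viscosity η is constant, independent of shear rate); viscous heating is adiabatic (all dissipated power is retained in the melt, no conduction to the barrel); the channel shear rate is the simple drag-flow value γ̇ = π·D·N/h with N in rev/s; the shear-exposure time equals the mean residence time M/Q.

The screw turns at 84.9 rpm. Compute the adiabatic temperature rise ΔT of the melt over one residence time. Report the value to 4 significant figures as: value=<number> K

value=130.3 K

Convert throughput: Q = 227.2 kg/h = 227.2/3600 = 0.0631111 kg/s
Mean residence time: t_res = M/Q_s = 3.40 kg / 0.0631111 kg/s = 53.8732 s
Geometry in metres: D = 45.3 mm → 0.0453 m, h = 3.26 mm → 0.00326 m; screw speed N = 84.9 rpm = 1.415 rev/s
γ̇ = π D N / h = (π)(0.0453)(1.415) / 0.00326 = 61.7713 s⁻¹
Adiabatic rise: ΔT = η γ̇² t_res / (ρ cp) = 1430·(61.7713)²·53.8732 / (1109·2034) = 130.317 K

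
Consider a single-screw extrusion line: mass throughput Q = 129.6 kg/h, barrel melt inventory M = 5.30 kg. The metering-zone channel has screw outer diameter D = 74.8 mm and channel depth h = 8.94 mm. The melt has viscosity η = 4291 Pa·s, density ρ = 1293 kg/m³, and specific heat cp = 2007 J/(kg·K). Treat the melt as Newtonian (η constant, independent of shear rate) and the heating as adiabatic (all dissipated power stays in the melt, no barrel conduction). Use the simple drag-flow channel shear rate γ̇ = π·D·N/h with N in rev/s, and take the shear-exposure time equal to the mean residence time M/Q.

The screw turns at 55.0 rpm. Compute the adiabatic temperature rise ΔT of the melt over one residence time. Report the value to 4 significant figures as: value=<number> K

value=141.3 K

Convert throughput: Q = 129.6 kg/h = 129.6/3600 = 0.036 kg/s
t_res = M / Q_s = 5.30 / 0.036 = 147.222 s
Convert to SI: D = 0.0748 m, h = 0.00894 m, N = 55.0/60 = 0.916667 rev/s
Shear rate: γ̇ = πDN/h = π·0.0748·0.916667/0.00894 = 24.0949 s⁻¹
ΔT = η·γ̇²·t_res / (ρ·cp) = 4291 · (24.0949)² · 147.222 / (1293 · 2007) = 141.331 K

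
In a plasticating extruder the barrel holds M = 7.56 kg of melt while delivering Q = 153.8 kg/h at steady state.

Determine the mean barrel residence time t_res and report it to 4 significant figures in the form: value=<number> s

Convert throughput: Q = 153.8 kg/h = 153.8/3600 = 0.0427222 kg/s
t_res = M / Q_s = 7.56 ÷ 0.0427222 = 176.957 s

value=177.0 s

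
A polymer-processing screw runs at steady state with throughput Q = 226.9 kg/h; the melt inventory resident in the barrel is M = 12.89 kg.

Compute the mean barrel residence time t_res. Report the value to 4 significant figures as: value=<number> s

Q_s = Q / 3600 = 226.9 / 3600 = 0.0630278 kg/s
t_res = M / Q_s = 12.89 / 0.0630278 = 204.513 s

value=204.5 s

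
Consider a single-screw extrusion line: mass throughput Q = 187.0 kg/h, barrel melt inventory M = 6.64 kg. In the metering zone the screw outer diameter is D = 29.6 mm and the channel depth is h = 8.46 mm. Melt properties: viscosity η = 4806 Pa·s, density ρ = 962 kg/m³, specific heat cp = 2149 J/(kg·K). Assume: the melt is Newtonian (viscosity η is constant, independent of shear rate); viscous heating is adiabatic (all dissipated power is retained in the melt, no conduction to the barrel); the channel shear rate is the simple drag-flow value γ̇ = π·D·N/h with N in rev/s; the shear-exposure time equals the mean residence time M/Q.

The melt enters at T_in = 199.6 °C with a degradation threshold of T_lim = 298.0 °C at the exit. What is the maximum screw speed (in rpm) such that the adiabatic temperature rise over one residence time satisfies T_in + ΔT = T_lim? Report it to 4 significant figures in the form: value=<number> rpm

Throughput in SI: Q_s = 187.0 kg/h ÷ 3600 s/h = 0.0519444 kg/s
Mean residence time: t_res = M/Q_s = 6.64 kg / 0.0519444 kg/s = 127.829 s
Convert to metres: D = 0.0296 m, h = 0.00846 m
ΔT_a = T_lim − T_in = 298.0 − 199.6 = 98.4 K
Invert ΔT = ηγ̇²t_res/(ρcp) for γ̇: γ̇_max² = ΔT_a ρ cp / (η t_res) = 98.4·962·2149 / (4806·127.829) = 331.126 s⁻²
γ̇_max = √331.126 = 18.1969 s⁻¹
Solve γ̇ = πDN/h for N: N_max = γ̇_max·h/(π·D) = 18.1969 × 0.00846 / (π × 0.0296) = 1.65549 rev/s = 99.3292 rpm

value=99.33 rpm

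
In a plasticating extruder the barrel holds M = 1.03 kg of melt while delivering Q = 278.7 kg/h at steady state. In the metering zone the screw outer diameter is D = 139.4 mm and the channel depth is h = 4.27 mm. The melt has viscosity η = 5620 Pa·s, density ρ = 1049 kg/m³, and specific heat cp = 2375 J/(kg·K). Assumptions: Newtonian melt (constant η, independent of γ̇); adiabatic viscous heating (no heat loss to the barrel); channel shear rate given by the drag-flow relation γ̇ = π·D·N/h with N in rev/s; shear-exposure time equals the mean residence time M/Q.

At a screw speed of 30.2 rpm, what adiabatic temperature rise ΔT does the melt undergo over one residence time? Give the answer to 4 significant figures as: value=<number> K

Convert throughput: Q = 278.7 kg/h = 278.7/3600 = 0.0774167 kg/s
t_res = M / Q_s = 1.03 / 0.0774167 = 13.3046 s
Convert to SI: D = 0.1394 m, h = 0.00427 m, N = 30.2/60 = 0.503333 rev/s
Shear rate: γ̇ = πDN/h = π·0.1394·0.503333/0.00427 = 51.6227 s⁻¹
Adiabatic rise: ΔT = η γ̇² t_res / (ρ cp) = 5620·(51.6227)²·13.3046 / (1049·2375) = 79.9799 K

value=79.98 K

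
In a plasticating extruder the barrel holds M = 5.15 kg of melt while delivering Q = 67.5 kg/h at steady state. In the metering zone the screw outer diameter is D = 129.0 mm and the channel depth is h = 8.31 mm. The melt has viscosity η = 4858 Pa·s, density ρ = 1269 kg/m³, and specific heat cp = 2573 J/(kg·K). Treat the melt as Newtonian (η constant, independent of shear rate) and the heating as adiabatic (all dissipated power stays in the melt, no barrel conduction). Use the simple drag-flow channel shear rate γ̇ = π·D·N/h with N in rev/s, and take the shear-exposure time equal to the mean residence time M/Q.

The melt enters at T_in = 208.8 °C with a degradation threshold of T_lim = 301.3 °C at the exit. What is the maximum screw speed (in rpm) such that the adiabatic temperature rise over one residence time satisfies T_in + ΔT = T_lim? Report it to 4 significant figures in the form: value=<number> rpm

value=18.51 rpm

Throughput in SI: Q_s = 67.5 kg/h ÷ 3600 s/h = 0.01875 kg/s
t_res = M / Q_s = 5.15 / 0.01875 = 274.667 s
Geometry in SI: D = 129.0 mm → 0.129 m, h = 8.31 mm → 0.00831 m
Allowable rise: ΔT_a = T_lim − T_in = 301.3 − 208.8 = 92.5 K
γ̇_max² = ΔT_a·ρ·cp/(η·t_res) = 92.5·1269·2573/(4858·274.667) = 226.35 s⁻²
Take the square root: γ̇_max = √(226.35) = 15.0449 s⁻¹
N_max = γ̇_max·h / (π·D) = 15.0449 · 0.00831 / (π · 0.129) = 0.308497 rev/s = 18.5098 rpm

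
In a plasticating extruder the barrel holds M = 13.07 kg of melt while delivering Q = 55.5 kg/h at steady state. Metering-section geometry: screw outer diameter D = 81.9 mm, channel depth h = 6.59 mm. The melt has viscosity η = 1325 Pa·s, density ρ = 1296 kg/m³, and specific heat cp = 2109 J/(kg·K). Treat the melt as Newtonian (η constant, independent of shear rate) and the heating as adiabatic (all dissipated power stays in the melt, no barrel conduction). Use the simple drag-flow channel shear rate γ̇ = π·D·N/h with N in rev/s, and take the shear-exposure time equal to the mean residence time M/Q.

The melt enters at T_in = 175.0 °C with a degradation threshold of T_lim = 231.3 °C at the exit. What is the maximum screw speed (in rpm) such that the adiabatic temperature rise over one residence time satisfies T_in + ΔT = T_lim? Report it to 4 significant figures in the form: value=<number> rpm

Q_s = Q / 3600 = 55.5 / 3600 = 0.0154167 kg/s
t_res = M / Q_s = 13.07 / 0.0154167 = 847.784 s
D = 81.9 mm = 0.0819 m;  h = 6.59 mm = 0.00659 m
ΔT_a = T_lim − T_in = 231.3 °C − 175.0 °C = 56.3 K
Invert ΔT = ηγ̇²t_res/(ρcp) for γ̇: γ̇_max² = ΔT_a ρ cp / (η t_res) = 56.3·1296·2109 / (1325·847.784) = 136.99 s⁻²
Take the square root: γ̇_max = √(136.99) = 11.7043 s⁻¹
N_max = γ̇_max·h / (π·D) = 11.7043 · 0.00659 / (π · 0.0819) = 0.299776 rev/s = 17.9865 rpm

value=17.99 rpm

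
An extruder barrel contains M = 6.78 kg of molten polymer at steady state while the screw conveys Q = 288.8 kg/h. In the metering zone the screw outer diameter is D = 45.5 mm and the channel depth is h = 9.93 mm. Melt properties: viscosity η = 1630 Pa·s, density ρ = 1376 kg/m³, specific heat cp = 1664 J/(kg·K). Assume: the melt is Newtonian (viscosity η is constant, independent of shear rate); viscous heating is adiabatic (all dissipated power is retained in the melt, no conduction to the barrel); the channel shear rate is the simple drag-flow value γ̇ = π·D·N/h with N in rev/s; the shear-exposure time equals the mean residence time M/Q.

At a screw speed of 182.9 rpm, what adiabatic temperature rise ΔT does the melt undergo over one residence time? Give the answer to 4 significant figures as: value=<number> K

Convert throughput: Q = 288.8 kg/h = 288.8/3600 = 0.0802222 kg/s
Mean residence time: t_res = M/Q_s = 6.78 kg / 0.0802222 kg/s = 84.5152 s
Convert to SI: D = 0.0455 m, h = 0.00993 m, N = 182.9/60 = 3.04833 rev/s
γ̇ = π D N / h = (π)(0.0455)(3.04833) / 0.00993 = 43.8808 s⁻¹
Adiabatic rise: ΔT = η γ̇² t_res / (ρ cp) = 1630·(43.8808)²·84.5152 / (1376·1664) = 115.851 K

value=115.9 K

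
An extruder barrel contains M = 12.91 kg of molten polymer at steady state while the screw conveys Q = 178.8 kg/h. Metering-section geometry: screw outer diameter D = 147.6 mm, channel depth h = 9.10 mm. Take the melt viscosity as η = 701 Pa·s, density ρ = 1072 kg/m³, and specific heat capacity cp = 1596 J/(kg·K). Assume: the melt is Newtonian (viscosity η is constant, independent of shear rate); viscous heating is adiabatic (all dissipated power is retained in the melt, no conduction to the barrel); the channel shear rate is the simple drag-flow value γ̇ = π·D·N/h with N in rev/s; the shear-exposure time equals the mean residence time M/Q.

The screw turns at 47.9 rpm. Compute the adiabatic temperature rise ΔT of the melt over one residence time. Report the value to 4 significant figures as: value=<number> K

Q_s = Q / 3600 = 178.8 / 3600 = 0.0496667 kg/s
Mean residence time: t_res = M/Q_s = 12.91 kg / 0.0496667 kg/s = 259.933 s
Geometry in metres: D = 147.6 mm → 0.1476 m, h = 9.10 mm → 0.0091 m; screw speed N = 47.9 rpm = 0.798333 rev/s
γ̇ = π D N / h = (π)(0.1476)(0.798333) / 0.0091 = 40.6798 s⁻¹
ΔT = η·γ̇²·t_res / (ρ·cp) = 701 · (40.6798)² · 259.933 / (1072 · 1596) = 176.242 K

value=176.2 K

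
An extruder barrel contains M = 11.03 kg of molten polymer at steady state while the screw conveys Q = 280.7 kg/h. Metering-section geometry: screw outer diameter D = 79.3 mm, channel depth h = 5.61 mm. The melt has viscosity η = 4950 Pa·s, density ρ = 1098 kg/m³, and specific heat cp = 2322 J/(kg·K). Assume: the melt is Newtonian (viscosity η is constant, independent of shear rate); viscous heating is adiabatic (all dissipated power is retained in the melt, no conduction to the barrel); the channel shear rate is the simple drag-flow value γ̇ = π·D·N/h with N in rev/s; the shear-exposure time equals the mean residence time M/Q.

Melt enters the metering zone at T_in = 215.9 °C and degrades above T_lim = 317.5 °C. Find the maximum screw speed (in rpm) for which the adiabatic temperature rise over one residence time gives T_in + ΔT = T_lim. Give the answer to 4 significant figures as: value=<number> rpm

Throughput in SI: Q_s = 280.7 kg/h ÷ 3600 s/h = 0.0779722 kg/s
t_res = M / Q_s = 11.03 / 0.0779722 = 141.461 s
D = 79.3 mm = 0.0793 m;  h = 5.61 mm = 0.00561 m
ΔT_a = T_lim − T_in = 317.5 °C − 215.9 °C = 101.6 K
Invert ΔT = ηγ̇²t_res/(ρcp) for γ̇: γ̇_max² = ΔT_a ρ cp / (η t_res) = 101.6·1098·2322 / (4950·141.461) = 369.928 s⁻²
Take the square root: γ̇_max = √(369.928) = 19.2335 s⁻¹
N_max = γ̇_max h / (πD) = 19.2335·0.00561/(π·0.0793) = 0.43311 rev/s → ×60 = 25.9866 rpm

value=25.99 rpm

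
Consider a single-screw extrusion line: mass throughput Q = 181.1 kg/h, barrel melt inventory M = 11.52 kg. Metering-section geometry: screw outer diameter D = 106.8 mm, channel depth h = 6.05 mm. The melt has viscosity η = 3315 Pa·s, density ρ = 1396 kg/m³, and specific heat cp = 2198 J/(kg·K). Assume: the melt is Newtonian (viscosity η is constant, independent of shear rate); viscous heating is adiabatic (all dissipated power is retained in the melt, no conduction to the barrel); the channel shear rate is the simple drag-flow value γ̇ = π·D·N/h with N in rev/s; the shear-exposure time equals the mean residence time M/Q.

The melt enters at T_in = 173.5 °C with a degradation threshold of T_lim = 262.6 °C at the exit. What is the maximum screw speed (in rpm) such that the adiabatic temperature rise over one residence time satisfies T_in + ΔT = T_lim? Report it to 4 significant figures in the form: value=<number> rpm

value=20.53 rpm

Q_s = Q / 3600 = 181.1 / 3600 = 0.0503056 kg/s
t_res = M / Q_s = 11.52 ÷ 0.0503056 = 229.001 s
Convert to metres: D = 0.1068 m, h = 0.00605 m
ΔT_a = T_lim − T_in = 262.6 − 173.5 = 89.1 K
Invert ΔT = ηγ̇²t_res/(ρcp) for γ̇: γ̇_max² = ΔT_a ρ cp / (η t_res) = 89.1·1396·2198 / (3315·229.001) = 360.139 s⁻²
γ̇_max = √360.139 = 18.9773 s⁻¹
N_max = γ̇_max h / (πD) = 18.9773·0.00605/(π·0.1068) = 0.342192 rev/s → ×60 = 20.5315 rpm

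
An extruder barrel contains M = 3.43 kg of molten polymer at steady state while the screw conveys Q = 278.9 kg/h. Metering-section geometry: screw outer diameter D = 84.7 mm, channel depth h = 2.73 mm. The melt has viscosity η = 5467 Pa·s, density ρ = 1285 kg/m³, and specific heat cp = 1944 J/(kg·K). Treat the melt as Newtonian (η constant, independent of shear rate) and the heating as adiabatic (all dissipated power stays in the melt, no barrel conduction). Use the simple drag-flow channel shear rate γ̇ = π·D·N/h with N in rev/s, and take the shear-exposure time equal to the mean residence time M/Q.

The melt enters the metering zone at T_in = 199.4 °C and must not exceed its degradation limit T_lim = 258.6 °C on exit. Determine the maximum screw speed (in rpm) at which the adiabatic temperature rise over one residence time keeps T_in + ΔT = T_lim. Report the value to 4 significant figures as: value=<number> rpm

Throughput in SI: Q_s = 278.9 kg/h ÷ 3600 s/h = 0.0774722 kg/s
t_res = M / Q_s = 3.43 ÷ 0.0774722 = 44.2739 s
Convert to metres: D = 0.0847 m, h = 0.00273 m
Allowable rise: ΔT_a = T_lim − T_in = 258.6 − 199.4 = 59.2 K
Invert ΔT = ηγ̇²t_res/(ρcp) for γ̇: γ̇_max² = ΔT_a ρ cp / (η t_res) = 59.2·1285·1944 / (5467·44.2739) = 610.976 s⁻²
γ̇_max = sqrt(610.976) = 24.7179 s⁻¹
Solve γ̇ = πDN/h for N: N_max = γ̇_max·h/(π·D) = 24.7179 × 0.00273 / (π × 0.0847) = 0.253595 rev/s = 15.2157 rpm

value=15.22 rpm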